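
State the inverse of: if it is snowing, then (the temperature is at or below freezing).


The inverse of (P → Q) is (¬P → ¬Q). It is equivalent to the converse, not to the original.
Here P = 'it is snowing' and Q = '(the temperature is at or below freezing)'.

If not (it is snowing), then not ((the temperature is at or below freezing)).


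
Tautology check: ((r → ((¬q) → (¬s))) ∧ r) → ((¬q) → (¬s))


Build the truth table over {q, r, s}:
q | r | s | φ
-------------
F | F | F | T
T | F | F | T
F | T | F | T
T | T | F | T
F | F | T | T
T | F | T | T
F | T | T | T
T | T | T | T
Every row evaluates to true.

Yes, it is a tautology.


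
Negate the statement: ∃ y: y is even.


¬(∀ x: φ) = ∃ x: ¬φ, and ¬(∃ x: φ) = ∀ x: ¬φ.
Apply to the existential statement.

∀ y: ¬(y is even)


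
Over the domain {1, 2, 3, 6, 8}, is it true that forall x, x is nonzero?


Evaluate the predicate on each element: 1:True, 2:True, 3:True, 6:True, 8:True.
Every element satisfies the predicate.

True


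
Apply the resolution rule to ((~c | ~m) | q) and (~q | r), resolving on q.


The clauses contain complementary literals q and ~q.
Resolution eliminates this pair and disjoins the remaining literals (merging duplicates).

((~c | ~m) | r)


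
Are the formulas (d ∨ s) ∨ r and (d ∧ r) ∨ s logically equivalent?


Compare truth tables:
d | r | s | φ | ψ
-----------------
F | F | F | F | F
T | F | F | T | F
F | T | F | T | F
T | T | F | T | T
F | F | T | T | T
T | F | T | T | T
F | T | T | T | T
T | T | T | T | T
They differ at row 2 (d=T, r=F, s=F): φ=T but ψ=F.

No, they are not logically equivalent.


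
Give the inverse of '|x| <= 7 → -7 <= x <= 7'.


The inverse of (P → Q) is (¬P → ¬Q). It is equivalent to the converse, not to the original.
Here P = '|x| <= 7' and Q = '-7 <= x <= 7'.

If not (|x| <= 7), then not (-7 <= x <= 7).


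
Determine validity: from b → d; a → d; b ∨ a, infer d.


This matches the form of proof by cases: the conclusion follows in every model of the premises.

Valid.


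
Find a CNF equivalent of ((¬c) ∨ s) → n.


Step 1: Rewrite as ¬((¬c) ∨ s) ∨ n = (¬(¬c) ∧ ¬s) ∨ n.
Step 2: Distribute ∨ over ∧.
Step 3: Eliminate any double negations (¬¬X = X).

(c ∨ n) ∧ ((¬s) ∨ n)


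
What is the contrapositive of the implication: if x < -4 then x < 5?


The contrapositive of (P → Q) is (¬Q → ¬P); it is logically equivalent to the original.
Here P = 'x < -4' and Q = 'x < 5'.

If not (x < 5), then not (x < -4).


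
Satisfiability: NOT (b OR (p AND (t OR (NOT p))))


Search for a satisfying assignment over {b, p, t}.
Try b=F, p=F, t=F: the formula evaluates to T.
A satisfying assignment exists.

Satisfiable.


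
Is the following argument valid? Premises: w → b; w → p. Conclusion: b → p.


This is (no valid rule). There exist truth assignments where the premises are all true but the conclusion is false.

Invalid.


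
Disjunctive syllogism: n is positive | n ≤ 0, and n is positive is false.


Disjunctive syllogism: from (P ∨ Q) and ¬P, infer Q.
One disjunct, 'n is positive', is ruled out; the other must hold.

n ≤ 0


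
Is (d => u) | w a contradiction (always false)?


Truth table over {d, u, w}:
d | u | w | φ
-------------
False | False | False | True
True | False | False | False
False | True | False | True
True | True | False | True
False | False | True | True
True | False | True | True
False | True | True | True
True | True | True | True
Satisfying assignment at row 1: d=False, u=False, w=False gives True.

No, it is not a contradiction.


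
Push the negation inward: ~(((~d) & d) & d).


De Morgan: the negation of a conjunction is the disjunction of the negations.
Distribute ~ across &, flipping it to |, and negate each literal.

(d | (~d)) | (~d)


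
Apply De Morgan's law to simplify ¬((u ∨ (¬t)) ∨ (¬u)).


De Morgan: the negation of a disjunction is the conjunction of the negations.
Distribute ¬ across ∨, flipping it to ∧, and negate each literal.

((¬u) ∧ t) ∧ u


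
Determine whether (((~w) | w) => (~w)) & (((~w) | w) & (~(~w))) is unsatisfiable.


Truth table over {w}:
w | φ
-----
False | False
True | False
Every row is false.

Yes, it is a contradiction.


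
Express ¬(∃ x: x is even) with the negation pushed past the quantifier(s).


¬(∀ x: φ) = ∃ x: ¬φ, and ¬(∃ x: φ) = ∀ x: ¬φ.
Apply to the existential statement.

∀ x: ¬(x is even)


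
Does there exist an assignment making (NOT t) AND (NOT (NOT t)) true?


Check all 2 assignments over {t}:
t | φ
-----
F | F
T | F
No assignment makes the formula true.

Unsatisfiable.


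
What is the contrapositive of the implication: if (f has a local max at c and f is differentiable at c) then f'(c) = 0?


The contrapositive of (P → Q) is (¬Q → ¬P); it is logically equivalent to the original.
Here P = '(f has a local max at c and f is differentiable at c)' and Q = 'f'(c) = 0'.

If not (f'(c) = 0), then not ((f has a local max at c and f is differentiable at c)).


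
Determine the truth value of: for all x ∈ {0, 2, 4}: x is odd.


Evaluate the predicate on each element: 0:F, 2:F, 4:F.
Counterexample x = 0 fails the predicate.

F


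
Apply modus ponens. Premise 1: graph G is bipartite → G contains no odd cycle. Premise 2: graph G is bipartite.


Modus ponens: from (P → Q) and P, infer Q.
P = 'graph G is bipartite' is asserted, and P → Q holds, so Q follows.

G contains no odd cycle.


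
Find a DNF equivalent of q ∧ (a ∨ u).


Step 1: Distribute ∧ over ∨: q ∧ (a ∨ u) = (q ∧ a) ∨ (q ∧ u).

(q ∧ a) ∨ (q ∧ u)


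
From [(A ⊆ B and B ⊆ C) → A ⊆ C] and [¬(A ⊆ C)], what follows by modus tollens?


Modus tollens: from (P → Q) and ¬Q, infer ¬P.
Q = 'A ⊆ C' is denied; since P → Q, P must also fail.

Not ((A ⊆ B and B ⊆ C)).


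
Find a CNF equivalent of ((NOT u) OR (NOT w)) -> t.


Step 1: Rewrite as ¬((¬u) ∨ (¬w)) ∨ t = (¬(¬u) ∧ ¬(¬w)) ∨ t.
Step 2: Distribute ∨ over ∧.
Step 3: Eliminate any double negations (¬¬X = X).

(u OR t) AND (w OR t)


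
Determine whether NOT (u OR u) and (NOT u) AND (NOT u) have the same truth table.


Compare truth tables:
u | φ | ψ
---------
F | T | T
T | F | F
The columns φ and ψ agree on every row.

Yes, they are logically equivalent.


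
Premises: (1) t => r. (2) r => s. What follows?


Hypothetical syllogism: from (P → Q) and (Q → R), infer (P → R).
Chain the two implications through the shared middle term 'r'.

t => s


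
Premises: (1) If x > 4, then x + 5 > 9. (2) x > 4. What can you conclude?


Modus ponens: from (P → Q) and P, infer Q.
P = 'x > 4' is asserted, and P → Q holds, so Q follows.

x + 5 > 9.


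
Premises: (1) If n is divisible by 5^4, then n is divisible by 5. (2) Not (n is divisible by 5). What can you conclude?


Modus tollens: from (P → Q) and ¬Q, infer ¬P.
Q = 'n is divisible by 5' is denied; since P → Q, P must also fail.

Not (n is divisible by 5^4).


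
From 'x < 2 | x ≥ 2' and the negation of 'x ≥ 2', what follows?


Disjunctive syllogism: from (P ∨ Q) and ¬P, infer Q.
One disjunct, 'x ≥ 2', is ruled out; the other must hold.

x < 2


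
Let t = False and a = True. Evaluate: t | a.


Disjunction is false only when both operands are false.
Substitute: t=False, a=True.
False | True evaluates to True.

True


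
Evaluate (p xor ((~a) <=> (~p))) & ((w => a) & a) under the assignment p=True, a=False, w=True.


Substitute p=True, a=False, w=True:
~a = True
~p = False
(~a) <=> (~p) = True <=> False = False
p xor ((~a) <=> (~p)) = True xor False = True
w => a = True => False = False
(w => a) & a = False & False = False
(p xor ((~a) <=> (~p))) & ((w => a) & a) = True & False = False

False


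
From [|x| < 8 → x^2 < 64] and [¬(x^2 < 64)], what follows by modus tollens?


Modus tollens: from (P → Q) and ¬Q, infer ¬P.
Q = 'x^2 < 64' is denied; since P → Q, P must also fail.

Not (|x| < 8).


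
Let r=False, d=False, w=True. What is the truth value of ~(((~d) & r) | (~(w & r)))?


Substitute r=False, d=False, w=True:
~d = True
(~d) & r = True & False = False
w & r = True & False = False
~(w & r) = True
((~d) & r) | (~(w & r)) = False | True = True
~(((~d) & r) | (~(w & r))) = False

False


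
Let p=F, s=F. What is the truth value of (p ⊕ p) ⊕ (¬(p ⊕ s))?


Substitute p=F, s=F:
p ⊕ p = F ⊕ F = F
p ⊕ s = F ⊕ F = F
¬(p ⊕ s) = T
(p ⊕ p) ⊕ (¬(p ⊕ s)) = F ⊕ T = T

T


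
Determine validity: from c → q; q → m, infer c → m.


This matches the form of hypothetical syllogism: the conclusion follows in every model of the premises.

Valid.


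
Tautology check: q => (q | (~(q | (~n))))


Build the truth table over {n, q}:
n | q | φ
---------
False | False | True
True | False | True
False | True | True
True | True | True
Every row evaluates to true.

Yes, it is a tautology.


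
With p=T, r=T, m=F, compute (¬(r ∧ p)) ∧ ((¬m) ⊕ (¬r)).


Substitute p=T, r=T, m=F:
r ∧ p = T ∧ T = T
¬(r ∧ p) = F
¬m = T
¬r = F
(¬m) ⊕ (¬r) = T ⊕ F = T
(¬(r ∧ p)) ∧ ((¬m) ⊕ (¬r)) = F ∧ T = F

F


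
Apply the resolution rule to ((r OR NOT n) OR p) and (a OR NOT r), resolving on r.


The clauses contain complementary literals r and NOTr.
Resolution eliminates this pair and disjoins the remaining literals (merging duplicates).

((NOT n OR p) OR a)


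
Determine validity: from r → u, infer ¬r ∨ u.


This matches the form of material implication: the conclusion follows in every model of the premises.

Valid.


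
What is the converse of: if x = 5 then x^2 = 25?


The converse of (P → Q) is (Q → P). It is not in general equivalent to the original.
Here P = 'x = 5' and Q = 'x^2 = 25'.

If x^2 = 25, then x = 5.


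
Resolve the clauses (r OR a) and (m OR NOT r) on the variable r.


The clauses contain complementary literals r and NOTr.
Resolution eliminates this pair and disjoins the remaining literals (merging duplicates).

(a OR m)


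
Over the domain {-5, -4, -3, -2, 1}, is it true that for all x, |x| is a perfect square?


Evaluate the predicate on each element: -5:F, -4:T, -3:F, -2:F, 1:T.
Counterexample x = -5 fails the predicate.

F


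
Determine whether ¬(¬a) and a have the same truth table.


Compare truth tables:
a | φ | ψ
---------
F | F | F
T | T | T
The columns φ and ψ agree on every row.

Yes, they are logically equivalent.


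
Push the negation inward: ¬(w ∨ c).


De Morgan: the negation of a disjunction is the conjunction of the negations.
Distribute ¬ across ∨, flipping it to ∧, and negate each literal.

(¬w) ∧ (¬c)


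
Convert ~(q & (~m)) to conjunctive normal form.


Step 1: Apply De Morgan: ¬(q ∧ (¬m)) = ¬q ∨ ¬(¬m).
Step 2: Eliminate any double negations (¬¬X = X).

(~q) | m


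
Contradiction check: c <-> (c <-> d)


Truth table over {c, d}:
c | d | φ
---------
F | F | F
T | F | F
F | T | T
T | T | T
Satisfying assignment at row 3: c=F, d=T gives T.

No, it is not a contradiction.


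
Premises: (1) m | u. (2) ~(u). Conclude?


Disjunctive syllogism: from (P ∨ Q) and ¬P, infer Q.
One disjunct, 'u', is ruled out; the other must hold.

m


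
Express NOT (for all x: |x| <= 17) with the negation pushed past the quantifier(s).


¬(for all x: φ) = there exists x: ¬φ, and ¬(there exists x: φ) = for all x: ¬φ.
Apply to the universal statement.

there exists x: NOT(|x| <= 17)


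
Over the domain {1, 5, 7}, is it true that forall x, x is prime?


Evaluate the predicate on each element: 1:False, 5:True, 7:True.
Counterexample x = 1 fails the predicate.

False


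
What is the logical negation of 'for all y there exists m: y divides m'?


Negation flips each quantifier (∀↔∃) and negates the inner predicate.
¬(for all y there exists m: φ) = there exists y for all m: ¬φ.

there exists y for all m: NOT(y divides m)


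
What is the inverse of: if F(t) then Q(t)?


The inverse of (P → Q) is (¬P → ¬Q). It is equivalent to the converse, not to the original.
Here P = 'F(t)' and Q = 'Q(t)'.

If not (F(t)), then not (Q(t)).


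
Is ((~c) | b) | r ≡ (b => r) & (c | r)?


Compare truth tables:
b | c | r | φ | ψ
-----------------
False | False | False | True | False
True | False | False | True | False
False | True | False | False | True
True | True | False | True | False
False | False | True | True | True
True | False | True | True | True
False | True | True | True | True
True | True | True | True | True
They differ at row 1 (b=False, c=False, r=False): φ=True but ψ=False.

No, they are not logically equivalent.


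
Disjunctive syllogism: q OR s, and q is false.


Disjunctive syllogism: from (P ∨ Q) and ¬P, infer Q.
One disjunct, 'q', is ruled out; the other must hold.

s


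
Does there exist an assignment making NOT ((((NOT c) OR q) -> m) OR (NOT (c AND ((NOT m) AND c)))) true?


Search for a satisfying assignment over {c, m, q}.
Try c=T, m=F, q=T: the formula evaluates to T.
A satisfying assignment exists.

Satisfiable.


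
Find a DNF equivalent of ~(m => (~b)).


Step 1: Rewrite implication then negate: ¬(¬m ∨ (¬b)) = m ∧ ¬(¬b).
Step 2: Eliminate any double negations (¬¬X = X).

m & b


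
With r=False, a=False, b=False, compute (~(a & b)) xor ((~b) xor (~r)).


Substitute r=False, a=False, b=False:
a & b = False & False = False
~(a & b) = True
~b = True
~r = True
(~b) xor (~r) = True xor True = False
(~(a & b)) xor ((~b) xor (~r)) = True xor False = True

True


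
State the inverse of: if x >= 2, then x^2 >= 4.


The inverse of (P → Q) is (¬P → ¬Q). It is equivalent to the converse, not to the original.
Here P = 'x >= 2' and Q = 'x^2 >= 4'.

If not (x >= 2), then not (x^2 >= 4).


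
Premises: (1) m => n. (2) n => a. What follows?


Hypothetical syllogism: from (P → Q) and (Q → R), infer (P → R).
Chain the two implications through the shared middle term 'n'.

m => a


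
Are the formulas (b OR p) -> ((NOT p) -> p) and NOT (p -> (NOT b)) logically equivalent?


Compare truth tables:
b | p | φ | ψ
-------------
F | F | T | F
T | F | F | F
F | T | T | F
T | T | T | T
They differ at row 1 (b=F, p=F): φ=T but ψ=F.

No, they are not logically equivalent.


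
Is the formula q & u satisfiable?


Search for a satisfying assignment over {q, u}.
Try q=True, u=True: the formula evaluates to True.
A satisfying assignment exists.

Satisfiable.


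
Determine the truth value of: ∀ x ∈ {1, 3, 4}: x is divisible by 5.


Evaluate the predicate on each element: 1:F, 3:F, 4:F.
Counterexample x = 1 fails the predicate.

F


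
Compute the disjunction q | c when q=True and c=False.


Disjunction is false only when both operands are false.
Substitute: q=True, c=False.
True | False evaluates to True.

True


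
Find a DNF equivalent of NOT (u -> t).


Step 1: Rewrite implication then negate: ¬(¬u ∨ t) = u ∧ ¬t.

u AND (NOT t)


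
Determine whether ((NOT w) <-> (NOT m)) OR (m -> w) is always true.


Build the truth table over {m, w}:
m | w | φ
---------
F | F | T
T | F | F
F | T | T
T | T | T
Counterexample at row 2: with m=T, w=F, the formula is F.

No, it is not a tautology.


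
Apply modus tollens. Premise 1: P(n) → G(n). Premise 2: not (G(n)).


Modus tollens: from (P → Q) and ¬Q, infer ¬P.
Q = 'G(n)' is denied; since P → Q, P must also fail.

Not (P(n)).


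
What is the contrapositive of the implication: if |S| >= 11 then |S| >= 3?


The contrapositive of (P → Q) is (¬Q → ¬P); it is logically equivalent to the original.
Here P = '|S| >= 11' and Q = '|S| >= 3'.

If not (|S| >= 3), then not (|S| >= 11).


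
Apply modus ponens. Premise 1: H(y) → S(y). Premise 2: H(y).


Modus ponens: from (P → Q) and P, infer Q.
P = 'H(y)' is asserted, and P → Q holds, so Q follows.

S(y).


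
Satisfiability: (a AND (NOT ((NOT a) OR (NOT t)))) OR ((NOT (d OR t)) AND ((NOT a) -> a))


Search for a satisfying assignment over {a, d, t}.
Try a=T, d=F, t=F: the formula evaluates to T.
A satisfying assignment exists.

Satisfiable.


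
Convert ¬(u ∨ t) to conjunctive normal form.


Step 1: Apply De Morgan: ¬(u ∨ t) = ¬u ∧ ¬t.

(¬u) ∧ (¬t)


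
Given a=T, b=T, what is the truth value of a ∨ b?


Disjunction is false only when both operands are false.
Substitute: a=T, b=T.
T ∨ T evaluates to T.

T


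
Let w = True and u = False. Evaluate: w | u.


Disjunction is false only when both operands are false.
Substitute: w=True, u=False.
True | False evaluates to True.

True


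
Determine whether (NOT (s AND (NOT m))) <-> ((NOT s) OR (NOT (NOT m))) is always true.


Build the truth table over {m, s}:
m | s | φ
---------
F | F | T
T | F | T
F | T | T
T | T | T
Every row evaluates to true.

Yes, it is a tautology.


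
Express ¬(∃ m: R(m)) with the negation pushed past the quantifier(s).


¬(∀ x: φ) = ∃ x: ¬φ, and ¬(∃ x: φ) = ∀ x: ¬φ.
Apply to the existential statement.

∀ m: ¬(R(m))


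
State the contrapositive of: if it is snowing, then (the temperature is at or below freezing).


The contrapositive of (P → Q) is (¬Q → ¬P); it is logically equivalent to the original.
Here P = 'it is snowing' and Q = '(the temperature is at or below freezing)'.

If not ((the temperature is at or below freezing)), then not (it is snowing).


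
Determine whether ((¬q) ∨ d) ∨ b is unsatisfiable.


Truth table over {b, d, q}:
b | d | q | φ
-------------
F | F | F | T
T | F | F | T
F | T | F | T
T | T | F | T
F | F | T | F
T | F | T | T
F | T | T | T
T | T | T | T
Satisfying assignment at row 1: b=F, d=F, q=F gives T.

No, it is not a contradiction.


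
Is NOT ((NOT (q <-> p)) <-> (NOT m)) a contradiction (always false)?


Truth table over {m, p, q}:
m | p | q | φ
-------------
F | F | F | T
T | F | F | F
F | T | F | F
T | T | F | T
F | F | T | F
T | F | T | T
F | T | T | T
T | T | T | F
Satisfying assignment at row 1: m=F, p=F, q=F gives T.

No, it is not a contradiction.


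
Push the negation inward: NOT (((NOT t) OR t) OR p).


De Morgan: the negation of a disjunction is the conjunction of the negations.
Distribute NOT across OR, flipping it to AND, and negate each literal.

(t AND (NOT t)) AND (NOT p)


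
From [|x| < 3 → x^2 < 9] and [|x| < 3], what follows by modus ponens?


Modus ponens: from (P → Q) and P, infer Q.
P = '|x| < 3' is asserted, and P → Q holds, so Q follows.

x^2 < 9.


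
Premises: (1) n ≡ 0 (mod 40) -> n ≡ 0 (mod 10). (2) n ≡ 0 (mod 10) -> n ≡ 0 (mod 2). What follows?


Hypothetical syllogism: from (P → Q) and (Q → R), infer (P → R).
Chain the two implications through the shared middle term 'n ≡ 0 (mod 10)'.

n ≡ 0 (mod 40) -> n ≡ 0 (mod 2)


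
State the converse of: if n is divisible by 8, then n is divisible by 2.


The converse of (P → Q) is (Q → P). It is not in general equivalent to the original.
Here P = 'n is divisible by 8' and Q = 'n is divisible by 2'.

If n is divisible by 2, then n is divisible by 8.


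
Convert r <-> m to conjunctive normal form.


Step 1: Rewrite r ↔ m as (r → m) ∧ (m → r).
Step 2: Rewrite each implication as a disjunction.

((NOT r) OR m) AND ((NOT m) OR r)


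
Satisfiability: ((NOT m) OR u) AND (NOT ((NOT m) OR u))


Check all 4 assignments over {m, u}:
m | u | φ
---------
F | F | F
T | F | F
F | T | F
T | T | F
No assignment makes the formula true.

Unsatisfiable.


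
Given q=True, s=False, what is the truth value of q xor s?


Exclusive or is true when exactly one operand is true.
Substitute: q=True, s=False.
True xor False evaluates to True.

True


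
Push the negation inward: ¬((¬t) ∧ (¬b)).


De Morgan: the negation of a conjunction is the disjunction of the negations.
Distribute ¬ across ∧, flipping it to ∨, and negate each literal.

t ∨ b


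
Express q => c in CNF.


Step 1: Rewrite q → c as ¬q ∨ c.

(~q) | c


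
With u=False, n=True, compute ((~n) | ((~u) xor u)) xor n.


Substitute u=False, n=True:
~n = False
~u = True
(~u) xor u = True xor False = True
(~n) | ((~u) xor u) = False | True = True
((~n) | ((~u) xor u)) xor n = True xor True = False

False


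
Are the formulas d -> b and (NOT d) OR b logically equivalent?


Compare truth tables:
b | d | φ | ψ
-------------
F | F | T | T
T | F | T | T
F | T | F | F
T | T | T | T
The columns φ and ψ agree on every row.

Yes, they are logically equivalent.


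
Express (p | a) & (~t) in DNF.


Step 1: Distribute ∧ over ∨: (p ∨ a) ∧ (¬t) = (p ∧ (¬t)) ∨ (a ∧ (¬t)).

(p & (~t)) | (a & (~t))


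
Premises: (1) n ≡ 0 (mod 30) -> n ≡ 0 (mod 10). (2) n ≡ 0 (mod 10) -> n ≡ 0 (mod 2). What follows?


Hypothetical syllogism: from (P → Q) and (Q → R), infer (P → R).
Chain the two implications through the shared middle term 'n ≡ 0 (mod 10)'.

n ≡ 0 (mod 30) -> n ≡ 0 (mod 2)


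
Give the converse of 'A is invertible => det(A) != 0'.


The converse of (P → Q) is (Q → P). It is not in general equivalent to the original.
Here P = 'A is invertible' and Q = 'det(A) != 0'.

If det(A) != 0, then A is invertible.


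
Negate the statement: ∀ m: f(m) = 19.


¬(∀ x: φ) = ∃ x: ¬φ, and ¬(∃ x: φ) = ∀ x: ¬φ.
Apply to the universal statement.

∃ m: ¬(f(m) = 19)


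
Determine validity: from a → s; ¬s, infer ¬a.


This matches the form of modus tollens: the conclusion follows in every model of the premises.

Valid.


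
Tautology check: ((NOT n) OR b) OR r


Build the truth table over {b, n, r}:
b | n | r | φ
-------------
F | F | F | T
T | F | F | T
F | T | F | F
T | T | F | T
F | F | T | T
T | F | T | T
F | T | T | T
T | T | T | T
Counterexample at row 3: with b=F, n=T, r=F, the formula is F.

No, it is not a tautology.


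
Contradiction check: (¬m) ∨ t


Truth table over {m, t}:
m | t | φ
---------
F | F | T
T | F | F
F | T | T
T | T | T
Satisfying assignment at row 1: m=F, t=F gives T.

No, it is not a contradiction.


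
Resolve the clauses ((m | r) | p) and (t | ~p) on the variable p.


The clauses contain complementary literals p and ~p.
Resolution eliminates this pair and disjoins the remaining literals (merging duplicates).

((m | r) | t)


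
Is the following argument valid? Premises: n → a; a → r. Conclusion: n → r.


This matches the form of hypothetical syllogism: the conclusion follows in every model of the premises.

Valid.


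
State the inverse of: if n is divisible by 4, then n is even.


The inverse of (P → Q) is (¬P → ¬Q). It is equivalent to the converse, not to the original.
Here P = 'n is divisible by 4' and Q = 'n is even'.

If not (n is divisible by 4), then not (n is even).


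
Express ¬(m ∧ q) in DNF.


Step 1: Apply De Morgan: ¬(m ∧ q) = ¬m ∨ ¬q.

(¬m) ∨ (¬q)


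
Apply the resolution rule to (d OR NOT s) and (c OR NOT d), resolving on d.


The clauses contain complementary literals d and NOTd.
Resolution eliminates this pair and disjoins the remaining literals (merging duplicates).

(NOT s OR c)


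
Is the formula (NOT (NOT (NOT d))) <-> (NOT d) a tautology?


Build the truth table over {d}:
d | φ
-----
F | T
T | T
Every row evaluates to true.

Yes, it is a tautology.


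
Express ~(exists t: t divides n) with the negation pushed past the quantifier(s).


¬(forall x: φ) = exists x: ¬φ, and ¬(exists x: φ) = forall x: ¬φ.
Apply to the existential statement.

forall t: ~(t divides n)


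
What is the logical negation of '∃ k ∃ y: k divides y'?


Negation flips each quantifier (∀↔∃) and negates the inner predicate.
¬(∃ k ∃ y: φ) = ∀ k ∀ y: ¬φ.

∀ k ∀ y: ¬(k divides y)


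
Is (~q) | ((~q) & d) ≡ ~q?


Compare truth tables:
d | q | φ | ψ
-------------
False | False | True | True
True | False | True | True
False | True | False | False
True | True | False | False
The columns φ and ψ agree on every row.

Yes, they are logically equivalent.


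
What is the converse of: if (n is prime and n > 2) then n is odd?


The converse of (P → Q) is (Q → P). It is not in general equivalent to the original.
Here P = '(n is prime and n > 2)' and Q = 'n is odd'.

If n is odd, then (n is prime and n > 2).


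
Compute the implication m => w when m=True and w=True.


Implication is false only when antecedent is true and consequent is false.
Substitute: m=True, w=True.
True => True evaluates to True.

True


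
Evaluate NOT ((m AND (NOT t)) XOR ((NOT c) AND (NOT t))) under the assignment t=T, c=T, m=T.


Substitute t=T, c=T, m=T:
NOT t = F
m AND (NOT t) = T AND F = F
NOT c = F
NOT t = F
(NOT c) AND (NOT t) = F AND F = F
(m AND (NOT t)) XOR ((NOT c) AND (NOT t)) = F XOR F = F
NOT ((m AND (NOT t)) XOR ((NOT c) AND (NOT t))) = T

T


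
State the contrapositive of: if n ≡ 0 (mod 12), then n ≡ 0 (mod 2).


The contrapositive of (P → Q) is (¬Q → ¬P); it is logically equivalent to the original.
Here P = 'n ≡ 0 (mod 12)' and Q = 'n ≡ 0 (mod 2)'.

If not (n ≡ 0 (mod 2)), then not (n ≡ 0 (mod 12)).


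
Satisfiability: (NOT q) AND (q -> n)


Search for a satisfying assignment over {n, q}.
Try n=F, q=F: the formula evaluates to T.
A satisfying assignment exists.

Satisfiable.


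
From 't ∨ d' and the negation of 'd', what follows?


Disjunctive syllogism: from (P ∨ Q) and ¬P, infer Q.
One disjunct, 'd', is ruled out; the other must hold.

t


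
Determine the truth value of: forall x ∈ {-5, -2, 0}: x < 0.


Evaluate the predicate on each element: -5:True, -2:True, 0:False.
Counterexample x = 0 fails the predicate.

False


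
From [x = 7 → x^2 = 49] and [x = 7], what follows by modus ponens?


Modus ponens: from (P → Q) and P, infer Q.
P = 'x = 7' is asserted, and P → Q holds, so Q follows.

x^2 = 49.


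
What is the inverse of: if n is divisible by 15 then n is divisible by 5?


The inverse of (P → Q) is (¬P → ¬Q). It is equivalent to the converse, not to the original.
Here P = 'n is divisible by 15' and Q = 'n is divisible by 5'.

If not (n is divisible by 15), then not (n is divisible by 5).


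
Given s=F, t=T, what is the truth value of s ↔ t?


Biconditional is true when both operands have the same truth value.
Substitute: s=F, t=T.
F ↔ T evaluates to F.

F


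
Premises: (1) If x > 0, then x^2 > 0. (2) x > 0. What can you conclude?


Modus ponens: from (P → Q) and P, infer Q.
P = 'x > 0' is asserted, and P → Q holds, so Q follows.

x^2 > 0.


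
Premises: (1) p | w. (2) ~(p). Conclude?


Disjunctive syllogism: from (P ∨ Q) and ¬P, infer Q.
One disjunct, 'p', is ruled out; the other must hold.

w


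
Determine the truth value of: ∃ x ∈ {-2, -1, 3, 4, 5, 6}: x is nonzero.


Evaluate the predicate on each element: -2:T, -1:T, 3:T, 4:T, 5:T, 6:T.
Witness x = -2 satisfies the predicate.

T


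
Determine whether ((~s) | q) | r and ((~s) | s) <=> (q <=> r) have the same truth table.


Compare truth tables:
q | r | s | φ | ψ
-----------------
False | False | False | True | True
True | False | False | True | False
False | True | False | True | False
True | True | False | True | True
False | False | True | False | True
True | False | True | True | False
False | True | True | True | False
True | True | True | True | True
They differ at row 2 (q=True, r=False, s=False): φ=True but ψ=False.

No, they are not logically equivalent.


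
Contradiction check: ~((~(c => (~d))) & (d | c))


Truth table over {c, d}:
c | d | φ
---------
False | False | True
True | False | True
False | True | True
True | True | False
Satisfying assignment at row 1: c=False, d=False gives True.

No, it is not a contradiction.


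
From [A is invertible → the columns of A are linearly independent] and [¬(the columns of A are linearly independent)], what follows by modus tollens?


Modus tollens: from (P → Q) and ¬Q, infer ¬P.
Q = 'the columns of A are linearly independent' is denied; since P → Q, P must also fail.

Not (A is invertible).


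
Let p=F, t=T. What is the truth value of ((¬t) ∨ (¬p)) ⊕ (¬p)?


Substitute p=F, t=T:
¬t = F
¬p = T
(¬t) ∨ (¬p) = F ∨ T = T
¬p = T
((¬t) ∨ (¬p)) ⊕ (¬p) = T ⊕ T = F

F


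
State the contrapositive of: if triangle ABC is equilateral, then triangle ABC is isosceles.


The contrapositive of (P → Q) is (¬Q → ¬P); it is logically equivalent to the original.
Here P = 'triangle ABC is equilateral' and Q = 'triangle ABC is isosceles'.

If not (triangle ABC is isosceles), then not (triangle ABC is equilateral).


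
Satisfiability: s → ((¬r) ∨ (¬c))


Search for a satisfying assignment over {c, r, s}.
Try c=F, r=F, s=F: the formula evaluates to T.
A satisfying assignment exists.

Satisfiable.


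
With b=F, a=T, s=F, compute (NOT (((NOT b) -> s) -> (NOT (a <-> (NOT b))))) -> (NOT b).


Substitute b=F, a=T, s=F:
NOT b = T
(NOT b) -> s = T -> F = F
NOT b = T
a <-> (NOT b) = T <-> T = T
NOT (a <-> (NOT b)) = F
((NOT b) -> s) -> (NOT (a <-> (NOT b))) = F -> F = T
NOT (((NOT b) -> s) -> (NOT (a <-> (NOT b)))) = F
NOT b = T
(NOT (((NOT b) -> s) -> (NOT (a <-> (NOT b))))) -> (NOT b) = F -> T = T

T


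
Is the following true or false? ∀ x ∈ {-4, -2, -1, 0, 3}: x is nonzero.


Evaluate the predicate on each element: -4:T, -2:T, -1:T, 0:F, 3:T.
Counterexample x = 0 fails the predicate.

F


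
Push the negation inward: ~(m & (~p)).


De Morgan: the negation of a conjunction is the disjunction of the negations.
Distribute ~ across &, flipping it to |, and negate each literal.

(~m) | p


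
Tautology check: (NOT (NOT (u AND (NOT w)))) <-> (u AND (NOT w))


Build the truth table over {u, w}:
u | w | φ
---------
F | F | T
T | F | T
F | T | T
T | T | T
Every row evaluates to true.

Yes, it is a tautology.


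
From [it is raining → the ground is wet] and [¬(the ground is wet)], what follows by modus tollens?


Modus tollens: from (P → Q) and ¬Q, infer ¬P.
Q = 'the ground is wet' is denied; since P → Q, P must also fail.

Not (it is raining).


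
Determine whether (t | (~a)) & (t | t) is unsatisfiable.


Truth table over {a, t}:
a | t | φ
---------
False | False | False
True | False | False
False | True | True
True | True | True
Satisfying assignment at row 3: a=False, t=True gives True.

No, it is not a contradiction.


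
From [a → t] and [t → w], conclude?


Hypothetical syllogism: from (P → Q) and (Q → R), infer (P → R).
Chain the two implications through the shared middle term 't'.

a → w


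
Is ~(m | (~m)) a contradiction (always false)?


Truth table over {m}:
m | φ
-----
False | False
True | False
Every row is false.

Yes, it is a contradiction.


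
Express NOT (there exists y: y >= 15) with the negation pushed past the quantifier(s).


¬(for all x: φ) = there exists x: ¬φ, and ¬(there exists x: φ) = for all x: ¬φ.
Apply to the existential statement.

for all y: NOT(y >= 15)


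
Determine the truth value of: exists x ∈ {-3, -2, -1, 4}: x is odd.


Evaluate the predicate on each element: -3:True, -2:False, -1:True, 4:False.
Witness x = -3 satisfies the predicate.

True


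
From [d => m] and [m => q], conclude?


Hypothetical syllogism: from (P → Q) and (Q → R), infer (P → R).
Chain the two implications through the shared middle term 'm'.

d => q


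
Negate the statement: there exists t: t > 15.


¬(for all x: φ) = there exists x: ¬φ, and ¬(there exists x: φ) = for all x: ¬φ.
Apply to the existential statement.

for all t: NOT(t > 15)


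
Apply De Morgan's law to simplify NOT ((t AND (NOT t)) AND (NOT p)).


De Morgan: the negation of a conjunction is the disjunction of the negations.
Distribute NOT across AND, flipping it to OR, and negate each literal.

((NOT t) OR t) OR p


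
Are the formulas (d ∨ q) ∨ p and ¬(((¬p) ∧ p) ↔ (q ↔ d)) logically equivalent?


Compare truth tables:
d | p | q | φ | ψ
-----------------
F | F | F | F | T
T | F | F | T | F
F | T | F | T | T
T | T | F | T | F
F | F | T | T | F
T | F | T | T | T
F | T | T | T | F
T | T | T | T | T
They differ at row 1 (d=F, p=F, q=F): φ=F but ψ=T.

No, they are not logically equivalent.


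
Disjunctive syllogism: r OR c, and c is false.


Disjunctive syllogism: from (P ∨ Q) and ¬P, infer Q.
One disjunct, 'c', is ruled out; the other must hold.

r


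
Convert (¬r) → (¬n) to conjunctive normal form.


Step 1: Rewrite (¬r) → (¬n) as ¬(¬r) ∨ (¬n).
Step 2: Eliminate any double negations (¬¬X = X).

r ∨ (¬n)


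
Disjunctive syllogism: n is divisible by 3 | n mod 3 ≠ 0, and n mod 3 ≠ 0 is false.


Disjunctive syllogism: from (P ∨ Q) and ¬P, infer Q.
One disjunct, 'n mod 3 ≠ 0', is ruled out; the other must hold.

n is divisible by 3


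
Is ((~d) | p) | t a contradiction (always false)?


Truth table over {d, p, t}:
d | p | t | φ
-------------
False | False | False | True
True | False | False | False
False | True | False | True
True | True | False | True
False | False | True | True
True | False | True | True
False | True | True | True
True | True | True | True
Satisfying assignment at row 1: d=False, p=False, t=False gives True.

No, it is not a contradiction.


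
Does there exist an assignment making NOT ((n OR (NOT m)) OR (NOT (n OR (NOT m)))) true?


Check all 4 assignments over {m, n}:
m | n | φ
---------
F | F | F
T | F | F
F | T | F
T | T | F
No assignment makes the formula true.

Unsatisfiable.


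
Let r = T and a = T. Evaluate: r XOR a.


Exclusive or is true when exactly one operand is true.
Substitute: r=T, a=T.
T XOR T evaluates to F.

F


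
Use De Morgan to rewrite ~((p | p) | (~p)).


De Morgan: the negation of a disjunction is the conjunction of the negations.
Distribute ~ across |, flipping it to &, and negate each literal.

((~p) & (~p)) & p


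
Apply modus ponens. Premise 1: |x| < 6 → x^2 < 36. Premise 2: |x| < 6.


Modus ponens: from (P → Q) and P, infer Q.
P = '|x| < 6' is asserted, and P → Q holds, so Q follows.

x^2 < 36.


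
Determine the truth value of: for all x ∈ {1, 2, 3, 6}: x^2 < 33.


Evaluate the predicate on each element: 1:T, 2:T, 3:T, 6:F.
Counterexample x = 6 fails the predicate.

F


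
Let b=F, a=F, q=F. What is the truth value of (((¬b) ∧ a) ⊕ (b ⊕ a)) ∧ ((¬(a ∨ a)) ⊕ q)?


Substitute b=F, a=F, q=F:
¬b = T
(¬b) ∧ a = T ∧ F = F
b ⊕ a = F ⊕ F = F
((¬b) ∧ a) ⊕ (b ⊕ a) = F ⊕ F = F
a ∨ a = F ∨ F = F
¬(a ∨ a) = T
(¬(a ∨ a)) ⊕ q = T ⊕ F = T
(((¬b) ∧ a) ⊕ (b ⊕ a)) ∧ ((¬(a ∨ a)) ⊕ q) = F ∧ T = F

F


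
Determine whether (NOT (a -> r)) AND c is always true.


Build the truth table over {a, c, r}:
a | c | r | φ
-------------
F | F | F | F
T | F | F | F
F | T | F | F
T | T | F | T
F | F | T | F
T | F | T | F
F | T | T | F
T | T | T | F
Counterexample at row 1: with a=F, c=F, r=F, the formula is F.

No, it is not a tautology.


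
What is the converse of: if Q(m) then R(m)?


The converse of (P → Q) is (Q → P). It is not in general equivalent to the original.
Here P = 'Q(m)' and Q = 'R(m)'.

If R(m), then Q(m).


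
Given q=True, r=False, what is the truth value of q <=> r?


Biconditional is true when both operands have the same truth value.
Substitute: q=True, r=False.
True <=> False evaluates to False.

False


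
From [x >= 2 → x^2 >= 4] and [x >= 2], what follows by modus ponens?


Modus ponens: from (P → Q) and P, infer Q.
P = 'x >= 2' is asserted, and P → Q holds, so Q follows.

x^2 >= 4.


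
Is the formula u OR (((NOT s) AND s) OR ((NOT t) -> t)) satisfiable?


Search for a satisfying assignment over {s, t, u}.
Try s=F, t=T, u=F: the formula evaluates to T.
A satisfying assignment exists.

Satisfiable.


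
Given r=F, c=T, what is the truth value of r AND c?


Conjunction is true only when both operands are true.
Substitute: r=F, c=T.
F AND T evaluates to F.

F


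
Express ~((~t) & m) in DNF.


Step 1: Apply De Morgan: ¬((¬t) ∧ m) = ¬(¬t) ∨ ¬m.
Step 2: Eliminate any double negations (¬¬X = X).

t | (~m)


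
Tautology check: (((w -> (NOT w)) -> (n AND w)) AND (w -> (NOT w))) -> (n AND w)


Build the truth table over {n, w}:
n | w | φ
---------
F | F | T
T | F | T
F | T | T
T | T | T
Every row evaluates to true.

Yes, it is a tautology.


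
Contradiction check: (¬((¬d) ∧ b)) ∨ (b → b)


Truth table over {b, d}:
b | d | φ
---------
F | F | T
T | F | T
F | T | T
T | T | T
Satisfying assignment at row 1: b=F, d=F gives T.

No, it is not a contradiction.


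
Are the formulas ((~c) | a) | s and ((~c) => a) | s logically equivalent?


Compare truth tables:
a | c | s | φ | ψ
-----------------
False | False | False | True | False
True | False | False | True | True
False | True | False | False | True
True | True | False | True | True
False | False | True | True | True
True | False | True | True | True
False | True | True | True | True
True | True | True | True | True
They differ at row 1 (a=False, c=False, s=False): φ=True but ψ=False.

No, they are not logically equivalent.


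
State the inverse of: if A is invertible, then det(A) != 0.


The inverse of (P → Q) is (¬P → ¬Q). It is equivalent to the converse, not to the original.
Here P = 'A is invertible' and Q = 'det(A) != 0'.

If not (A is invertible), then not (det(A) != 0).


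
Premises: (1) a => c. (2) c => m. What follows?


Hypothetical syllogism: from (P → Q) and (Q → R), infer (P → R).
Chain the two implications through the shared middle term 'c'.

a => m


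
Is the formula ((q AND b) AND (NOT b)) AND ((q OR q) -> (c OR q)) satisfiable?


Check all 8 assignments over {b, c, q}:
b | c | q | φ
-------------
F | F | F | F
T | F | F | F
F | T | F | F
T | T | F | F
F | F | T | F
T | F | T | F
F | T | T | F
T | T | T | F
No assignment makes the formula true.

Unsatisfiable.


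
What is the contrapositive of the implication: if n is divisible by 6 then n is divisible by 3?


The contrapositive of (P → Q) is (¬Q → ¬P); it is logically equivalent to the original.
Here P = 'n is divisible by 6' and Q = 'n is divisible by 3'.

If not (n is divisible by 3), then not (n is divisible by 6).


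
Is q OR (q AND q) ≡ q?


Compare truth tables:
q | φ | ψ
---------
F | F | F
T | T | T
The columns φ and ψ agree on every row.

Yes, they are logically equivalent.


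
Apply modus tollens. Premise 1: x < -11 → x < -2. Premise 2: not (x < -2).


Modus tollens: from (P → Q) and ¬Q, infer ¬P.
Q = 'x < -2' is denied; since P → Q, P must also fail.

Not (x < -11).


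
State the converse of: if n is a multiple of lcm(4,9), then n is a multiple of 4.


The converse of (P → Q) is (Q → P). It is not in general equivalent to the original.
Here P = 'n is a multiple of lcm(4,9)' and Q = 'n is a multiple of 4'.

If n is a multiple of 4, then n is a multiple of lcm(4,9).


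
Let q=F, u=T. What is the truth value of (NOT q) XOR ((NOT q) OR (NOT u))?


Substitute q=F, u=T:
NOT q = T
NOT q = T
NOT u = F
(NOT q) OR (NOT u) = T OR F = T
(NOT q) XOR ((NOT q) OR (NOT u)) = T XOR T = F

F


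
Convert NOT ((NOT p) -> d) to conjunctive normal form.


Step 1: Rewrite (¬p) → d as ¬(¬p) ∨ d.
Step 2: Negate: ¬(¬(¬p) ∨ d) = (¬p) ∧ ¬d (De Morgan + double negation).

(NOT p) AND (NOT d)
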